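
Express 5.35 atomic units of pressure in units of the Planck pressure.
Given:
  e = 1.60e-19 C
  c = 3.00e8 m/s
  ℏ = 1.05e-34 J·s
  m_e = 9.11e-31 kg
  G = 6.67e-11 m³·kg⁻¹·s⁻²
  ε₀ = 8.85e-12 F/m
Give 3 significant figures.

3.44e-100

atomic unit of pressure: P_au = E_h/a₀³ = m_e⁴e¹⁰/((4πε₀)⁵ℏ⁸) = 3.01e13 Pa
Planck pressure: p_P = c⁷/(ℏG²) = 4.68e113 Pa
5.35 × 3.01e13 / 4.68e113 = 3.44e-100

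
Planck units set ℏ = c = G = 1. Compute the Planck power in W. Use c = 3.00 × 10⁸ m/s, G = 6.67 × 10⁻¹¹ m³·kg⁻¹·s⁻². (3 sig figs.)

The unique combination of the constants set to 1 with dimensions of power is P_P = c⁵/G.
  = 2.43 × 10⁴² / 6.67 × 10⁻¹¹
  = 3.64 × 10⁵² W

3.64 × 10⁵² W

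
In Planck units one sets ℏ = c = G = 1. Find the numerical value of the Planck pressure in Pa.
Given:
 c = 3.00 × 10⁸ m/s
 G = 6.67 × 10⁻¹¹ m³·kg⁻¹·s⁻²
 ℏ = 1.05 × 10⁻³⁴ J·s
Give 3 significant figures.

p_P = c⁷/(ℏG²)
  = 2.19 × 10⁵⁹ / 4.67 × 10⁻⁵⁵
  = 4.68 × 10¹¹³ Pa

4.68 × 10¹¹³ Pa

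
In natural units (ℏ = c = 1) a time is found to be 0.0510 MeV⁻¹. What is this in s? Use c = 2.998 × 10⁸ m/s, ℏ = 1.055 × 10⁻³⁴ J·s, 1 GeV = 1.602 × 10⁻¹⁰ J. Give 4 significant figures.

3.359 × 10⁻²³ s

A time is [E]⁻¹ in ℏ=c=1; restore one factor of ℏ.
1 GeV⁻¹ → ℏ × (1 GeV in J)⁻¹ = 6.586 × 10⁻²⁵ s.
Convert the energy scale: 0.0510 MeV⁻¹ = 51 GeV⁻¹.
Result: 51 × 6.586 × 10⁻²⁵ = 3.359 × 10⁻²³ s.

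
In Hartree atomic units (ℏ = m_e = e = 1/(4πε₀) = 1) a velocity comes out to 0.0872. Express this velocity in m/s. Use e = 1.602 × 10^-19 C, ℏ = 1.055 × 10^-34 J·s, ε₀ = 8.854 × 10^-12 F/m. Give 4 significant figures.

1.907 × 10^5 m/s

One atomic unit of velocity: v_au = e²/(4πε₀ℏ) = 2.186 × 10^6 m/s.
0.0872 × 2.186 × 10^6 m/s = 1.907 × 10^5 m/s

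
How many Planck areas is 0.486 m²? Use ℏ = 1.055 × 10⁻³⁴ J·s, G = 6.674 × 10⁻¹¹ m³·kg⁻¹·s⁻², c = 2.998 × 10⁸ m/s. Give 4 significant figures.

Planck area: A_P = ℏG/c³ = 2.613 × 10⁻⁷⁰ m².
0.486 / 2.613 × 10⁻⁷⁰ = 1.860 × 10⁶⁹

1.860 × 10⁶⁹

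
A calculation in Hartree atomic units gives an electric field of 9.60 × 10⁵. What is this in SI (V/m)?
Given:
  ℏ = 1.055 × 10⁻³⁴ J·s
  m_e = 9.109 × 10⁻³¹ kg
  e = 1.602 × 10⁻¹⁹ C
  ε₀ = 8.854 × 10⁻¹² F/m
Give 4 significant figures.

4.926 × 10¹⁷ V/m

One atomic unit of electric field: E_au = E_h/(e a₀) = m_e²e⁵/((4πε₀)³ℏ⁴) = 5.131 × 10¹¹ V/m.
9.60 × 10⁵ × 5.131 × 10¹¹ V/m = 4.926 × 10¹⁷ V/m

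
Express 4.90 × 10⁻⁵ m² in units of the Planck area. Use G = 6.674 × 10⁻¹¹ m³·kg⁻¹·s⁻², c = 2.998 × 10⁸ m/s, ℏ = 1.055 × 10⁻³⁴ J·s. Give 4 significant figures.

1.875 × 10⁶⁵

Planck area: A_P = ℏG/c³ = 2.613 × 10⁻⁷⁰ m².
4.90 × 10⁻⁵ / 2.613 × 10⁻⁷⁰ = 1.875 × 10⁶⁵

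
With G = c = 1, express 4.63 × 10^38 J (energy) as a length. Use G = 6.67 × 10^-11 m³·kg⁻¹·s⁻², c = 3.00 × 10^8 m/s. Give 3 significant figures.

3.81 × 10^-6 m

Energy → length via G/c⁴.
4.63 × 10^38 J × (G/c⁴) = 3.81 × 10^-6 m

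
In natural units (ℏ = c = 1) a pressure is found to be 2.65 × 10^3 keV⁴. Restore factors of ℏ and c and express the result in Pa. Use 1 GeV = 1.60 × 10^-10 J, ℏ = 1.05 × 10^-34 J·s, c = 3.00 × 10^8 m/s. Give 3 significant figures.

Pressure is [E]/[L]³ = [E]⁴/(ℏc)³.
1 GeV⁴ → 1/(ℏc)³ × (1 GeV in J)⁴ = 2.10 × 10^37 Pa.
Convert the energy scale: 2.65 × 10^3 keV⁴ = 2.65 × 10^-21 GeV⁴.
Result: 2.65 × 10^-21 × 2.10 × 10^37 = 5.56 × 10^16 Pa.

5.56 × 10^16 Pa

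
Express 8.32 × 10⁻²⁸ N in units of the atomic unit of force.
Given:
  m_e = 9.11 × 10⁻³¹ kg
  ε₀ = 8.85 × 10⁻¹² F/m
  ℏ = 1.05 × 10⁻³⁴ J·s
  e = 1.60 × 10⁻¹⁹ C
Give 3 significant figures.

atomic unit of force: F_au = E_h/a₀ = m_e²e⁶/((4πε₀)³ℏ⁴) = 8.33 × 10⁻⁸ N.
8.32 × 10⁻²⁸ / 8.33 × 10⁻⁸ = 9.99 × 10⁻²¹

9.99 × 10⁻²¹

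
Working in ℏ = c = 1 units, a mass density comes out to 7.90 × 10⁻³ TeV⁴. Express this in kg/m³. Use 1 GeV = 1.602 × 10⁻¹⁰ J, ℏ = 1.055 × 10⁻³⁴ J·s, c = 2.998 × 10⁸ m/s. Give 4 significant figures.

1.830 × 10³⁰ kg/m³

Mass density is [E]/(c²[L]³) = [E]⁴/(ℏ³c⁵).
1 GeV⁴ → 1/(ℏ³c⁵) × (1 GeV in J)⁴ = 2.316 × 10²⁰ kg/m³.
Convert the energy scale: 7.90 × 10⁻³ TeV⁴ = 7.90 × 10⁹ GeV⁴.
Result: 7.90 × 10⁹ × 2.316 × 10²⁰ = 1.830 × 10³⁰ kg/m³.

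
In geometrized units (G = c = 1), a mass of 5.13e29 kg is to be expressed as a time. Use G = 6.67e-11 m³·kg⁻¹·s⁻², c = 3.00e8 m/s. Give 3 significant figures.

1.27e-6 s

Mass → time via G/c³.
5.13e29 kg × (G/c³) = 1.27e-6 s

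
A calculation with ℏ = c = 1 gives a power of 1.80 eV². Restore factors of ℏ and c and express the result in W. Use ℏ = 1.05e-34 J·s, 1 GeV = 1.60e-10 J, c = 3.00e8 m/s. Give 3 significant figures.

4.39e-4 W

Power is [E]/[T] = [E]²/ℏ.
1 GeV² → 1/ℏ × (1 GeV in J)² = 2.44e14 W.
Convert the energy scale: 1.80 eV² = 1.80e-18 GeV².
Result: 1.80e-18 × 2.44e14 = 4.39e-4 W.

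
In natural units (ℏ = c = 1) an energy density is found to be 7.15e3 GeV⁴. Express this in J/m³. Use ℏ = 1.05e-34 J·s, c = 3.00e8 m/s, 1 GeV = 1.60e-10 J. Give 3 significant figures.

[E]/[L]³ = [E]⁴/(ℏc)³; restore (ℏc)⁻³.
1 GeV⁴ → 1/(ℏc)³ × (1 GeV in J)⁴ = 2.10e37 J/m³.
Result: 7.15e3 × 2.10e37 = 1.50e41 J/m³.

1.50e41 J/m³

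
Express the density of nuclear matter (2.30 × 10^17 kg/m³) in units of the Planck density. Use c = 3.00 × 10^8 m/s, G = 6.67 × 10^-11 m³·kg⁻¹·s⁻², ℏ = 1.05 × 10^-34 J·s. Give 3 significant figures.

4.42 × 10^-80

Planck density: ρ_P = c⁵/(ℏG²) = 5.20 × 10^96 kg/m³.
2.30 × 10^17 / 5.20 × 10^96 = 4.42 × 10^-80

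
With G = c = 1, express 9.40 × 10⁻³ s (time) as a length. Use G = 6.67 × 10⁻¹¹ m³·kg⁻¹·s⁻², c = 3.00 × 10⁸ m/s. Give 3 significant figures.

Time → length via c.
9.40 × 10⁻³ s × (c) = 2.82 × 10⁶ m

2.82 × 10⁶ m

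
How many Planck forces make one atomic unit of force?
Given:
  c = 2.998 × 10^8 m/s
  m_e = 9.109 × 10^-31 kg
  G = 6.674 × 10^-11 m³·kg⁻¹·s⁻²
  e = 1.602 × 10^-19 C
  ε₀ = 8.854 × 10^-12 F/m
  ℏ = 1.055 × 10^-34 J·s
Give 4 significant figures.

atomic unit of force: F_au = E_h/a₀ = m_e²e⁶/((4πε₀)³ℏ⁴) = 8.220 × 10^-8 N
Planck force: F_P = c⁴/G = 1.210 × 10^44 N
ratio = 8.220 × 10^-8 / 1.210 × 10^44 = 6.791 × 10^-52

6.791 × 10^-52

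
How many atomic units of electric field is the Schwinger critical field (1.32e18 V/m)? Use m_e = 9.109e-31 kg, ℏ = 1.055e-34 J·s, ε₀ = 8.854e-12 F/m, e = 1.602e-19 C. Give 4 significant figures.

atomic unit of electric field: E_au = E_h/(e a₀) = m_e²e⁵/((4πε₀)³ℏ⁴) = 5.131e11 V/m.
1.32e18 / 5.131e11 = 2.573e6

2.573e6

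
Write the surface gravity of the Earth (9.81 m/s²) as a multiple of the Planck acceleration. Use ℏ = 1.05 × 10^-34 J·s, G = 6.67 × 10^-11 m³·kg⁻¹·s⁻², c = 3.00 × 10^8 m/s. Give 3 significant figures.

Planck acceleration: a_P = √(c⁷/(ℏG)) = 5.59 × 10^51 m/s².
9.81 / 5.59 × 10^51 = 1.76 × 10^-51

1.76 × 10^-51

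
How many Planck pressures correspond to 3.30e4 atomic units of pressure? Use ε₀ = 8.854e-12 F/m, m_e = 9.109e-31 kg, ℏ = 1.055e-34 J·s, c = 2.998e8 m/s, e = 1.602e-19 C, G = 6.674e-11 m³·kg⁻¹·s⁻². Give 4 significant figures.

2.087e-96

atomic unit of pressure: P_au = E_h/a₀³ = m_e⁴e¹⁰/((4πε₀)⁵ℏ⁸) = 2.929e13 Pa
Planck pressure: p_P = c⁷/(ℏG²) = 4.632e113 Pa
3.30e4 × 2.929e13 / 4.632e113 = 2.087e-96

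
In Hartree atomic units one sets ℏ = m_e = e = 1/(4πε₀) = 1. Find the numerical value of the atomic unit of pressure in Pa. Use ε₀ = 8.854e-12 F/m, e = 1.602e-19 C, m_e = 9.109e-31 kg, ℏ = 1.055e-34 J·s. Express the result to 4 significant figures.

2.929e13 Pa

P_au = E_h/a₀³ = m_e⁴e¹⁰/((4πε₀)⁵ℏ⁸)
E_h = 4.354e-18 J
a₀ = 5.297e-11 m
E_h/a₀³ = 2.929e13 Pa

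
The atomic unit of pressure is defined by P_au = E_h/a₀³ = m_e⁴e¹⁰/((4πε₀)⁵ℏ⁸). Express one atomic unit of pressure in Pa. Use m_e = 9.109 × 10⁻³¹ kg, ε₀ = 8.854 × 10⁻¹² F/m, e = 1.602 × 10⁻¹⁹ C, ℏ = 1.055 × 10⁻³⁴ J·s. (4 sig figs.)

P_au = E_h/a₀³ = m_e⁴e¹⁰/((4πε₀)⁵ℏ⁸)
E_h = 4.354 × 10⁻¹⁸ J
a₀ = 5.297 × 10⁻¹¹ m
E_h/a₀³ = 2.929 × 10¹³ Pa

2.929 × 10¹³ Pa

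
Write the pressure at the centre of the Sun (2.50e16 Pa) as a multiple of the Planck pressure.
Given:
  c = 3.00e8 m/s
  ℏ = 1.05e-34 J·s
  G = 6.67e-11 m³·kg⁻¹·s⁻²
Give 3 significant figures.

5.34e-98

Planck pressure: p_P = c⁷/(ℏG²) = 4.68e113 Pa.
2.50e16 / 4.68e113 = 5.34e-98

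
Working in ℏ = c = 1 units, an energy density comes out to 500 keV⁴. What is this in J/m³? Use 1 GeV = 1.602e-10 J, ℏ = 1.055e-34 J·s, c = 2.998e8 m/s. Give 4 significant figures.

[E]/[L]³ = [E]⁴/(ℏc)³; restore (ℏc)⁻³.
1 GeV⁴ → 1/(ℏc)³ × (1 GeV in J)⁴ = 2.082e37 J/m³.
Convert the energy scale: 500 keV⁴ = 5.00e-22 GeV⁴.
Result: 5.00e-22 × 2.082e37 = 1.041e16 J/m³.

1.041e16 J/m³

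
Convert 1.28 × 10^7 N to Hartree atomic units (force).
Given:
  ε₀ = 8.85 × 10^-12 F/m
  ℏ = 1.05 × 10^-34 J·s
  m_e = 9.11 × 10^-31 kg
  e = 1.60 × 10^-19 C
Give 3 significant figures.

atomic unit of force: F_au = E_h/a₀ = m_e²e⁶/((4πε₀)³ℏ⁴) = 8.33 × 10^-8 N.
1.28 × 10^7 / 8.33 × 10^-8 = 1.54 × 10^14

1.54 × 10^14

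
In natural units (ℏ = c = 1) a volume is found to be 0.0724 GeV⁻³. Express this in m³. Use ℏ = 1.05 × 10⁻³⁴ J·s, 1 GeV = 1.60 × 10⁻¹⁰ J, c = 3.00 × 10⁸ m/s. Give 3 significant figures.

5.52 × 10⁻⁴⁹ m³

Volume is [L]³ = [E]⁻³·(ℏc)³.
1 GeV⁻³ → (ℏc)³ × (1 GeV in J)⁻³ = 7.63 × 10⁻⁴⁸ m³.
Result: 0.0724 × 7.63 × 10⁻⁴⁸ = 5.52 × 10⁻⁴⁹ m³.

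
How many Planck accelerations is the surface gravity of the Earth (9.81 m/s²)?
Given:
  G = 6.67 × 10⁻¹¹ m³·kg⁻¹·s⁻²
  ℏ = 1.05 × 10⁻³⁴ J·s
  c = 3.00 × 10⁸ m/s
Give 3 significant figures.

1.76 × 10⁻⁵¹

Planck acceleration: a_P = √(c⁷/(ℏG)) = 5.59 × 10⁵¹ m/s².
9.81 / 5.59 × 10⁵¹ = 1.76 × 10⁻⁵¹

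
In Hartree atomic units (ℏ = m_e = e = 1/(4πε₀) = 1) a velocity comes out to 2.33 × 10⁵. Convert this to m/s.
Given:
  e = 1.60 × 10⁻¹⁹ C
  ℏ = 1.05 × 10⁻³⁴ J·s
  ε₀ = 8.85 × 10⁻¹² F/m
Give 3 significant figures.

5.11 × 10¹¹ m/s

One atomic unit of velocity: v_au = e²/(4πε₀ℏ) = 2.19 × 10⁶ m/s.
2.33 × 10⁵ × 2.19 × 10⁶ m/s = 5.11 × 10¹¹ m/s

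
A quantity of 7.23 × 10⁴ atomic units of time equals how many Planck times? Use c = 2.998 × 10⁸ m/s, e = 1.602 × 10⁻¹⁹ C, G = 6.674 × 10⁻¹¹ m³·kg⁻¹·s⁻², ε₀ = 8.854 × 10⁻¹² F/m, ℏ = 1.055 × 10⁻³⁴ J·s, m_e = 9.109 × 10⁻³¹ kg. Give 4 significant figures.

3.249 × 10³¹

atomic unit of time: τ_au = (4πε₀)²ℏ³/(m_e e⁴) = 2.423 × 10⁻¹⁷ s
Planck time: t_P = √(ℏG/c⁵) = 5.392 × 10⁻⁴⁴ s
7.23 × 10⁴ × 2.423 × 10⁻¹⁷ / 5.392 × 10⁻⁴⁴ = 3.249 × 10³¹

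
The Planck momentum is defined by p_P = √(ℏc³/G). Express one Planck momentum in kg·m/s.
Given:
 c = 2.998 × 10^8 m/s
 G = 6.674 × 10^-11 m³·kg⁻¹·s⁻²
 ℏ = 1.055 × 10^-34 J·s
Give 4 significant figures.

p_P = √(ℏc³/G)
  = √(42.60)
  = 6.527 kg·m/s

6.527 kg·m/s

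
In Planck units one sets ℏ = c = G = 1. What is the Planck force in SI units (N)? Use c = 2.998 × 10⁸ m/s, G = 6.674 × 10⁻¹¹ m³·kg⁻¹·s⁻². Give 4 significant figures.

F_P = c⁴/G
  = 8.078 × 10³³ / 6.674 × 10⁻¹¹
  = 1.210 × 10⁴⁴ N

1.210 × 10⁴⁴ N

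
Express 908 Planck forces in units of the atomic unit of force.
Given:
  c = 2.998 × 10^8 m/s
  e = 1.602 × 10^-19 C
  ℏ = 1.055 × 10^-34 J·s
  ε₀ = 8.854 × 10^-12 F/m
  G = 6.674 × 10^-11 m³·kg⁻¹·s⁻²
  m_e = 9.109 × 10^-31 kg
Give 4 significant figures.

1.337 × 10^54

Planck force: F_P = c⁴/G = 1.210 × 10^44 N
atomic unit of force: F_au = E_h/a₀ = m_e²e⁶/((4πε₀)³ℏ⁴) = 8.220 × 10^-8 N
908 × 1.210 × 10^44 / 8.220 × 10^-8 = 1.337 × 10^54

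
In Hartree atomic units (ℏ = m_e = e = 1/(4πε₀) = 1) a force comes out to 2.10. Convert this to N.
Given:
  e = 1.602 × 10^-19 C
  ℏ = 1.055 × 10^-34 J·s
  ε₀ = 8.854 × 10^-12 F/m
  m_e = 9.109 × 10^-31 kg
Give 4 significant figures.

1.726 × 10^-7 N

One atomic unit of force: F_au = E_h/a₀ = m_e²e⁶/((4πε₀)³ℏ⁴) = 8.220 × 10^-8 N.
2.10 × 8.220 × 10^-8 N = 1.726 × 10^-7 N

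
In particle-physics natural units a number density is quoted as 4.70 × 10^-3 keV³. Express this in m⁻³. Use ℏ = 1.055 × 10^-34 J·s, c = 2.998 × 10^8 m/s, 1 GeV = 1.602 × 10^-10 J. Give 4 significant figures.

Number density is [L]⁻³ = [E]³/(ℏc)³.
1 GeV³ → 1/(ℏc)³ × (1 GeV in J)³ = 1.299 × 10^47 m⁻³.
Convert the energy scale: 4.70 × 10^-3 keV³ = 4.70 × 10^-21 GeV³.
Result: 4.70 × 10^-21 × 1.299 × 10^47 = 6.107 × 10^26 m⁻³.

6.107 × 10^26 m⁻³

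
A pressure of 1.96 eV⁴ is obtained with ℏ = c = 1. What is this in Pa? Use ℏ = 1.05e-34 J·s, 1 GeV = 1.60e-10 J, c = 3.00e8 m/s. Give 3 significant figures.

41.1 Pa

Pressure is [E]/[L]³ = [E]⁴/(ℏc)³.
1 GeV⁴ → 1/(ℏc)³ × (1 GeV in J)⁴ = 2.10e37 Pa.
Convert the energy scale: 1.96 eV⁴ = 1.96e-36 GeV⁴.
Result: 1.96e-36 × 2.10e37 = 41.1 Pa.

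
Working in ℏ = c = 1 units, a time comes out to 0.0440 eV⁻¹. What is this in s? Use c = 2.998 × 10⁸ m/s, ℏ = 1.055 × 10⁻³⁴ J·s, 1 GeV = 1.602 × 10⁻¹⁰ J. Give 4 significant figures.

2.898 × 10⁻¹⁷ s

A time is [E]⁻¹ in ℏ=c=1; restore one factor of ℏ.
1 GeV⁻¹ → ℏ × (1 GeV in J)⁻¹ = 6.586 × 10⁻²⁵ s.
Convert the energy scale: 0.0440 eV⁻¹ = 4.40 × 10⁷ GeV⁻¹.
Result: 4.40 × 10⁷ × 6.586 × 10⁻²⁵ = 2.898 × 10⁻¹⁷ s.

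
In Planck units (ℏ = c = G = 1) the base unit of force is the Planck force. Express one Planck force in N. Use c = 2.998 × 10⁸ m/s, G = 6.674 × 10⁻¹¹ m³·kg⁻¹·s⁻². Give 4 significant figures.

1.210 × 10⁴⁴ N

F_P = c⁴/G
  = 8.078 × 10³³ / 6.674 × 10⁻¹¹
  = 1.210 × 10⁴⁴ N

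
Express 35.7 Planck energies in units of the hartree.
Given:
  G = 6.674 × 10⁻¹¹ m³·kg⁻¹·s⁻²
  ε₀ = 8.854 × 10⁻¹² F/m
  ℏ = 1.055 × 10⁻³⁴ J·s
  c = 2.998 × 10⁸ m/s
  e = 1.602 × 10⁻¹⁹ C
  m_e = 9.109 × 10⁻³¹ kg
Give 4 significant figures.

Planck energy: E_P = √(ℏc⁵/G) = 1.957 × 10⁹ J
hartree: E_h = m_e e⁴/(4πε₀ℏ)² = 4.354 × 10⁻¹⁸ J
35.7 × 1.957 × 10⁹ / 4.354 × 10⁻¹⁸ = 1.604 × 10²⁸

1.604 × 10²⁸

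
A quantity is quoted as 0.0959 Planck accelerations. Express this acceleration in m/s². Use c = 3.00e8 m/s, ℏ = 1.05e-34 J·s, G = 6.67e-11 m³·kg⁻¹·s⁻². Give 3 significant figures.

One Planck acceleration: a_P = √(c⁷/(ℏG)) = 5.59e51 m/s².
0.0959 × 5.59e51 m/s² = 5.36e50 m/s²

5.36e50 m/s²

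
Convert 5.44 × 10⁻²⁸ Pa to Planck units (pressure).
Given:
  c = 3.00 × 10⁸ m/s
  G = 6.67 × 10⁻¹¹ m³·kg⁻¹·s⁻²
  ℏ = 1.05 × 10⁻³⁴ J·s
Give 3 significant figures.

Planck pressure: p_P = c⁷/(ℏG²) = 4.68 × 10¹¹³ Pa.
5.44 × 10⁻²⁸ / 4.68 × 10¹¹³ = 1.16 × 10⁻¹⁴¹

1.16 × 10⁻¹⁴¹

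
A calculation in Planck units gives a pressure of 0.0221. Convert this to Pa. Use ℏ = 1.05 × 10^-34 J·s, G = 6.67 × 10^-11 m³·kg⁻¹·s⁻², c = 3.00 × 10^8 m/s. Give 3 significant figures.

1.03 × 10^112 Pa

One Planck pressure: p_P = c⁷/(ℏG²) = 4.68 × 10^113 Pa.
0.0221 × 4.68 × 10^113 Pa = 1.03 × 10^112 Pa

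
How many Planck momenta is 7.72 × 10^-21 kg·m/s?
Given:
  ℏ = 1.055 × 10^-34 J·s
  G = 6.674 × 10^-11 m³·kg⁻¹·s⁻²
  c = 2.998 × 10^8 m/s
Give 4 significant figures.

Planck momentum: p_P = √(ℏc³/G) = 6.527 kg·m/s.
7.72 × 10^-21 / 6.527 = 1.183 × 10^-21

1.183 × 10^-21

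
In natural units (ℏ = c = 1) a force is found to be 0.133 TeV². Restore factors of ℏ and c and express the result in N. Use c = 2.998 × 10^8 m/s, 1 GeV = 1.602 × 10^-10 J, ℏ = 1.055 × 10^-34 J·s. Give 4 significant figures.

Force is [E]/[L] = [E]²/(ℏc); restore (ℏc)⁻¹.
1 GeV² → 1/(ℏc) × (1 GeV in J)² = 8.114 × 10^5 N.
Convert the energy scale: 0.133 TeV² = 1.33 × 10^5 GeV².
Result: 1.33 × 10^5 × 8.114 × 10^5 = 1.079 × 10^11 N.

1.079 × 10^11 N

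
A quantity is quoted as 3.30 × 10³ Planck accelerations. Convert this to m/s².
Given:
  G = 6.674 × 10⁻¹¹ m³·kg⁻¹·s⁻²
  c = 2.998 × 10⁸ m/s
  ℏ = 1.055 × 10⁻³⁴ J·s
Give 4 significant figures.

1.835 × 10⁵⁵ m/s²

One Planck acceleration: a_P = √(c⁷/(ℏG)) = 5.560 × 10⁵¹ m/s².
3.30 × 10³ × 5.560 × 10⁵¹ m/s² = 1.835 × 10⁵⁵ m/s²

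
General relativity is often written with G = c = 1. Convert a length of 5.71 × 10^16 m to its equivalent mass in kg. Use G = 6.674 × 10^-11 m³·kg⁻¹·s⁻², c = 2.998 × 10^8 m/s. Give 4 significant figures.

Length → mass via c²/G.
5.71 × 10^16 m × (c²/G) = 7.690 × 10^43 kg

7.690 × 10^43 kg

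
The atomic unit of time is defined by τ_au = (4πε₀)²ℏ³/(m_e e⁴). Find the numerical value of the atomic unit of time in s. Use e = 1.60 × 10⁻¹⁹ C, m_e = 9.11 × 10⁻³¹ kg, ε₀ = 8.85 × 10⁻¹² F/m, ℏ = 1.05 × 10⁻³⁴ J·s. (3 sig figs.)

τ_au = (4πε₀)²ℏ³/(m_e e⁴)
E_h = 4.38 × 10⁻¹⁸ J
ℏ/E_h = 2.40 × 10⁻¹⁷ s

2.40 × 10⁻¹⁷ s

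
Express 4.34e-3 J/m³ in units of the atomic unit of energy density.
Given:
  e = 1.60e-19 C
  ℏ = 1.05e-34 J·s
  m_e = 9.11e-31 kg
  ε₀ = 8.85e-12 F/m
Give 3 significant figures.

atomic unit of energy density: u_au = E_h/a₀³ = m_e⁴e¹⁰/((4πε₀)⁵ℏ⁸) = 3.01e13 J/m³.
4.34e-3 / 3.01e13 = 1.44e-16

1.44e-16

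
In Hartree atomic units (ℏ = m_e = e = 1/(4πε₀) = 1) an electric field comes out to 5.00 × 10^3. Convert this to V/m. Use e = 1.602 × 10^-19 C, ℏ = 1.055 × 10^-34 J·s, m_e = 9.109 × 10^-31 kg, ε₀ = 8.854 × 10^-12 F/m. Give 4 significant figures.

One atomic unit of electric field: E_au = E_h/(e a₀) = m_e²e⁵/((4πε₀)³ℏ⁴) = 5.131 × 10^11 V/m.
5.00 × 10^3 × 5.131 × 10^11 V/m = 2.565 × 10^15 V/m

2.565 × 10^15 V/m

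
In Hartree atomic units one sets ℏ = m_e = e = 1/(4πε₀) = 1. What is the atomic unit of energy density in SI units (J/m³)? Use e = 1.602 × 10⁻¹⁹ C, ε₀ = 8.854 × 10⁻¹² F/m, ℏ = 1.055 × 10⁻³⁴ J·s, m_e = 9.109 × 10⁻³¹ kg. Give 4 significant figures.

u_au = E_h/a₀³ = m_e⁴e¹⁰/((4πε₀)⁵ℏ⁸)
E_h = 4.354 × 10⁻¹⁸ J
a₀ = 5.297 × 10⁻¹¹ m
E_h/a₀³ = 2.929 × 10¹³ J/m³

2.929 × 10¹³ J/m³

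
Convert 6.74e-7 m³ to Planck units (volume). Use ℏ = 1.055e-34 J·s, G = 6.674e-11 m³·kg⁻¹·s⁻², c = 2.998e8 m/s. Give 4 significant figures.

1.596e98

Planck volume: V_P = (ℏG/c³)^(3/2) = 4.224e-105 m³.
6.74e-7 / 4.224e-105 = 1.596e98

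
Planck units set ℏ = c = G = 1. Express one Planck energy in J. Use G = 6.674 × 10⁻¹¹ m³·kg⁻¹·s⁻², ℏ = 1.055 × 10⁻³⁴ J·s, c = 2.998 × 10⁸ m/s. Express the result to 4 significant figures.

From ℏ = c = G = 1 the energy scale is E_P = √(ℏc⁵/G).
  = √(3.828 × 10¹⁸)
  = 1.957 × 10⁹ J

1.957 × 10⁹ J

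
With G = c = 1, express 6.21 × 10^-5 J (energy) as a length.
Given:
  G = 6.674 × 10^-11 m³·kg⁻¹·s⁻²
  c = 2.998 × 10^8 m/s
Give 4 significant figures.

Energy → length via G/c⁴.
6.21 × 10^-5 J × (G/c⁴) = 5.130 × 10^-49 m

5.130 × 10^-49 m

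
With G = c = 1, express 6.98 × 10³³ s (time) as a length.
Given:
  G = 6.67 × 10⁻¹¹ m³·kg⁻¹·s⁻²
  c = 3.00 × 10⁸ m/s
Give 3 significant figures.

2.09 × 10⁴² m

Time → length via c.
6.98 × 10³³ s × (c) = 2.09 × 10⁴² m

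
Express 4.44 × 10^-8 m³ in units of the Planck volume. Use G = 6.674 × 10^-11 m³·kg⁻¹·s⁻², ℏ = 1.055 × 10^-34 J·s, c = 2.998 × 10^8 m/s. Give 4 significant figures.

Planck volume: V_P = (ℏG/c³)^(3/2) = 4.224 × 10^-105 m³.
4.44 × 10^-8 / 4.224 × 10^-105 = 1.051 × 10^97

1.051 × 10^97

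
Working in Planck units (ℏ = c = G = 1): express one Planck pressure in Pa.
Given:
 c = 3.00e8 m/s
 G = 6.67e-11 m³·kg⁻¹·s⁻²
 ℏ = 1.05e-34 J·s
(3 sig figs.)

4.68e113 Pa

From ℏ = c = G = 1 the pressure scale is p_P = c⁷/(ℏG²).
  = 2.19e59 / 4.67e-55
  = 4.68e113 Pa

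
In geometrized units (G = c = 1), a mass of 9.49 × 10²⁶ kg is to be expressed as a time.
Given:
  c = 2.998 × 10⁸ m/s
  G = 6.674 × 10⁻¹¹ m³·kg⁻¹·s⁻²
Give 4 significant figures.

2.350 × 10⁻⁹ s

Mass → time via G/c³.
9.49 × 10²⁶ kg × (G/c³) = 2.350 × 10⁻⁹ s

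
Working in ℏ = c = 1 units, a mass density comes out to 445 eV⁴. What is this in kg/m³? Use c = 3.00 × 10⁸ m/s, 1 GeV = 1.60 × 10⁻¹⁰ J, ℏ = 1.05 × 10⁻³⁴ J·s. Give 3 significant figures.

Mass density is [E]/(c²[L]³) = [E]⁴/(ℏ³c⁵).
1 GeV⁴ → 1/(ℏ³c⁵) × (1 GeV in J)⁴ = 2.33 × 10²⁰ kg/m³.
Convert the energy scale: 445 eV⁴ = 4.45 × 10⁻³⁴ GeV⁴.
Result: 4.45 × 10⁻³⁴ × 2.33 × 10²⁰ = 1.04 × 10⁻¹³ kg/m³.

1.04 × 10⁻¹³ kg/m³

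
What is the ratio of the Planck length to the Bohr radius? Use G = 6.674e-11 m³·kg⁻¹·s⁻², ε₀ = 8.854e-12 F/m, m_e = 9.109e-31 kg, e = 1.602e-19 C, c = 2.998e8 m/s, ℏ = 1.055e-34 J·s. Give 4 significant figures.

3.051e-25

Planck length: ℓ_P = √(ℏG/c³) = 1.616e-35 m
Bohr radius: a₀ = 4πε₀ℏ²/(m_e e²) = 5.297e-11 m
ratio = 1.616e-35 / 5.297e-11 = 3.051e-25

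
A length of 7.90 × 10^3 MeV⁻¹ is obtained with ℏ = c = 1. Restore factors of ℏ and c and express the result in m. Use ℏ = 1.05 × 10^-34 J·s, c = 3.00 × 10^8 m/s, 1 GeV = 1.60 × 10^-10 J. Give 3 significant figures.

A length is [E]⁻¹ in ℏ=c=1; restore one factor of ℏc.
1 GeV⁻¹ → ℏc × (1 GeV in J)⁻¹ = 1.97 × 10^-16 m.
Convert the energy scale: 7.90 × 10^3 MeV⁻¹ = 7.90 × 10^6 GeV⁻¹.
Result: 7.90 × 10^6 × 1.97 × 10^-16 = 1.56 × 10^-9 m.

1.56 × 10^-9 m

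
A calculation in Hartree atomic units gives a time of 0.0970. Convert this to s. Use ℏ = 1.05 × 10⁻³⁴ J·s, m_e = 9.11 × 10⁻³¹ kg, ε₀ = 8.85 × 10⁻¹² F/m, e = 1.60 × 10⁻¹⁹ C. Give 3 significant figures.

One atomic unit of time: τ_au = (4πε₀)²ℏ³/(m_e e⁴) = 2.40 × 10⁻¹⁷ s.
0.0970 × 2.40 × 10⁻¹⁷ s = 2.33 × 10⁻¹⁸ s

2.33 × 10⁻¹⁸ s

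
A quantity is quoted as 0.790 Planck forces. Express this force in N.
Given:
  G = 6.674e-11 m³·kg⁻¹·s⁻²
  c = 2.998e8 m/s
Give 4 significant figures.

One Planck force: F_P = c⁴/G = 1.210e44 N.
0.790 × 1.210e44 N = 9.562e43 N

9.562e43 N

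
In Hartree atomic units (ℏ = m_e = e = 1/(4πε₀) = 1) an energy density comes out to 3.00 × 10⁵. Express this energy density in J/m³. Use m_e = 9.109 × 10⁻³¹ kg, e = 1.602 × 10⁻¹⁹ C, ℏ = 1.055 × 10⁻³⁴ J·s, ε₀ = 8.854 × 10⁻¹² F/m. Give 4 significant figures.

8.787 × 10¹⁸ J/m³

One atomic unit of energy density: u_au = E_h/a₀³ = m_e⁴e¹⁰/((4πε₀)⁵ℏ⁸) = 2.929 × 10¹³ J/m³.
3.00 × 10⁵ × 2.929 × 10¹³ J/m³ = 8.787 × 10¹⁸ J/m³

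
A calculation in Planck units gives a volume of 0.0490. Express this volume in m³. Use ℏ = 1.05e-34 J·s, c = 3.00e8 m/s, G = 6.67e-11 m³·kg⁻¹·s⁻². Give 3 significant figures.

2.05e-106 m³

One Planck volume: V_P = (ℏG/c³)^(3/2) = 4.18e-105 m³.
0.0490 × 4.18e-105 m³ = 2.05e-106 m³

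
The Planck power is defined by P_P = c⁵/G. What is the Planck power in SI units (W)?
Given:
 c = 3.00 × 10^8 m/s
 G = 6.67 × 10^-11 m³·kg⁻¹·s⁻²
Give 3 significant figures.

3.64 × 10^52 W

P_P = c⁵/G
  = 2.43 × 10^42 / 6.67 × 10^-11
  = 3.64 × 10^52 W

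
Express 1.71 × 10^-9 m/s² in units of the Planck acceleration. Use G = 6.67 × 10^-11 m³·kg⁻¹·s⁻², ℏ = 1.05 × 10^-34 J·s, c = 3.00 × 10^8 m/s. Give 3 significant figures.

Planck acceleration: a_P = √(c⁷/(ℏG)) = 5.59 × 10^51 m/s².
1.71 × 10^-9 / 5.59 × 10^51 = 3.06 × 10^-61

3.06 × 10^-61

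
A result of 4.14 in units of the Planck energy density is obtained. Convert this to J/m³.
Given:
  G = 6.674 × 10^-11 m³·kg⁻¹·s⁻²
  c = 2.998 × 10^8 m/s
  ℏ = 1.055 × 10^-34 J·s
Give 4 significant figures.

1.918 × 10^114 J/m³

One Planck energy density: u_P = c⁷/(ℏG²) = 4.632 × 10^113 J/m³.
4.14 × 4.632 × 10^113 J/m³ = 1.918 × 10^114 J/m³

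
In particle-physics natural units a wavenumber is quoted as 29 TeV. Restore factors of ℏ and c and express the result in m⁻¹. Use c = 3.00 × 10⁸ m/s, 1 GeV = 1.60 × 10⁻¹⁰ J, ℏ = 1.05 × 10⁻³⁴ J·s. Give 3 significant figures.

Inverse length is [E]/(ℏc).
1 GeV → 1/(ℏc) × (1 GeV in J) = 5.08 × 10¹⁵ m⁻¹.
Convert the energy scale: 29 TeV = 2.90 × 10⁴ GeV.
Result: 2.90 × 10⁴ × 5.08 × 10¹⁵ = 1.47 × 10²⁰ m⁻¹.

1.47 × 10²⁰ m⁻¹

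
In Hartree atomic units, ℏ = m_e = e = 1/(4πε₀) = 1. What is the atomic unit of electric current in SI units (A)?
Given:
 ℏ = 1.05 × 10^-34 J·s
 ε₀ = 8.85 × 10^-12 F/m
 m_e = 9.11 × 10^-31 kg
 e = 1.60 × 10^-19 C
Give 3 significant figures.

Dimensional analysis gives I_au = e E_h/ℏ = m_e e⁵/((4πε₀)²ℏ³).
E_h = 4.38 × 10^-18 J
e·E_h/ℏ = 6.67 × 10^-3 A

6.67 × 10^-3 A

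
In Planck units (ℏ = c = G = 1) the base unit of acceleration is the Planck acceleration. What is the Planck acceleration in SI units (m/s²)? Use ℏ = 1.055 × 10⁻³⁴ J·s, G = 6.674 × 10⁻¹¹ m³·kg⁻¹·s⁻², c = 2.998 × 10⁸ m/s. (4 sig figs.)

5.560 × 10⁵¹ m/s²

a_P = √(c⁷/(ℏG))
  = √(3.092 × 10¹⁰³)
  = 5.560 × 10⁵¹ m/s²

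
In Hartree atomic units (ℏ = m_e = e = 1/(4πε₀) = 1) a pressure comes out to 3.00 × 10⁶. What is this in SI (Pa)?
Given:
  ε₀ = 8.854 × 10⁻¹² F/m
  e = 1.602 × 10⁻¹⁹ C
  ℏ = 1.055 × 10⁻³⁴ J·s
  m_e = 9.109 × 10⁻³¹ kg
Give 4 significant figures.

8.787 × 10¹⁹ Pa

One atomic unit of pressure: P_au = E_h/a₀³ = m_e⁴e¹⁰/((4πε₀)⁵ℏ⁸) = 2.929 × 10¹³ Pa.
3.00 × 10⁶ × 2.929 × 10¹³ Pa = 8.787 × 10¹⁹ Pa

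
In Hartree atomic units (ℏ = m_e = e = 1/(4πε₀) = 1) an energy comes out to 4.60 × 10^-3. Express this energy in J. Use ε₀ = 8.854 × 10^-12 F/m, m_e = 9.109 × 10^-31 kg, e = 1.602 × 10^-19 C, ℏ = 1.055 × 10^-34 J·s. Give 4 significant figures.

2.003 × 10^-20 J

One hartree: E_h = m_e e⁴/(4πε₀ℏ)² = 4.354 × 10^-18 J.
4.60 × 10^-3 × 4.354 × 10^-18 J = 2.003 × 10^-20 J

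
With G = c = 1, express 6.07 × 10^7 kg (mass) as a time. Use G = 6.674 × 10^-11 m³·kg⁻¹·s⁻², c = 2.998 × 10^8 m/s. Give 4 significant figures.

1.503 × 10^-28 s

Mass → time via G/c³.
6.07 × 10^7 kg × (G/c³) = 1.503 × 10^-28 s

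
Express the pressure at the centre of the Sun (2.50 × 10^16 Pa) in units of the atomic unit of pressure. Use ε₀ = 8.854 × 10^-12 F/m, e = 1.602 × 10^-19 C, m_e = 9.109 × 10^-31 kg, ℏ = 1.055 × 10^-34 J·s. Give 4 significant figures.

853.5

atomic unit of pressure: P_au = E_h/a₀³ = m_e⁴e¹⁰/((4πε₀)⁵ℏ⁸) = 2.929 × 10^13 Pa.
2.50 × 10^16 / 2.929 × 10^13 = 853.5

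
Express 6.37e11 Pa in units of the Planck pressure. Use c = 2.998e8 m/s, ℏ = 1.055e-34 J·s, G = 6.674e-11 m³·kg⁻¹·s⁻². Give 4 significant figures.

1.375e-102

Planck pressure: p_P = c⁷/(ℏG²) = 4.632e113 Pa.
6.37e11 / 4.632e113 = 1.375e-102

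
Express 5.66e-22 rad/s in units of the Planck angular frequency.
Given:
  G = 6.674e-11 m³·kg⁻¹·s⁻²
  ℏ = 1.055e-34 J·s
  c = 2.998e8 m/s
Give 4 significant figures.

3.052e-65

Planck angular frequency: ω_P = √(c⁵/(ℏG)) = 1.855e43 rad/s.
5.66e-22 / 1.855e43 = 3.052e-65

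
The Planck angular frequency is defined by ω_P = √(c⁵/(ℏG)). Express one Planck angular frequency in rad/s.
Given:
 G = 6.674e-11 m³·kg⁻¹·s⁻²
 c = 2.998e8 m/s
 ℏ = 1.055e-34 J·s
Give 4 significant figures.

ω_P = √(c⁵/(ℏG))
  = √(3.440e86)
  = 1.855e43 rad/s

1.855e43 rad/s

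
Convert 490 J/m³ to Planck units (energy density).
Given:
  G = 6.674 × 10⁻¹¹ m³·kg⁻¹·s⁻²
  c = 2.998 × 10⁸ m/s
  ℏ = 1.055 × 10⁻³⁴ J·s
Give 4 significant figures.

Planck energy density: u_P = c⁷/(ℏG²) = 4.632 × 10¹¹³ J/m³.
490 / 4.632 × 10¹¹³ = 1.058 × 10⁻¹¹¹

1.058 × 10⁻¹¹¹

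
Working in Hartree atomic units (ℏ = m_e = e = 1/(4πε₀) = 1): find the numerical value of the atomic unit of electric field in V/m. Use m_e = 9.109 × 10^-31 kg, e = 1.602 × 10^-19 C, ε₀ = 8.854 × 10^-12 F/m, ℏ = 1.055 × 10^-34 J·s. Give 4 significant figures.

5.131 × 10^11 V/m

From ℏ = m_e = e = 1/(4πε₀) = 1 the electric field scale is E_au = E_h/(e a₀) = m_e²e⁵/((4πε₀)³ℏ⁴).
E_h = 4.354 × 10^-18 J
a₀ = 5.297 × 10^-11 m
E_h/(e·a₀) = 5.131 × 10^11 V/m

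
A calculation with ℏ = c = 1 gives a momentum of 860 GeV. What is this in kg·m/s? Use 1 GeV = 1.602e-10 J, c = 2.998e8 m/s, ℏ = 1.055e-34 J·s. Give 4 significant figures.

4.595e-16 kg·m/s

Momentum is [E]/c; divide by c.
1 GeV → 1/c × (1 GeV in J) = 5.344e-19 kg·m/s.
Result: 860 × 5.344e-19 = 4.595e-16 kg·m/s.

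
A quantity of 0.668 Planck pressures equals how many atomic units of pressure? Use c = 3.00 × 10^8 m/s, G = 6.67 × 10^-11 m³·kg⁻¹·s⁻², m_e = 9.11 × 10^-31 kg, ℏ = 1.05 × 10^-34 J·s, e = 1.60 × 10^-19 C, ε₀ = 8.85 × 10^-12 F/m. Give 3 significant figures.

1.04 × 10^100

Planck pressure: p_P = c⁷/(ℏG²) = 4.68 × 10^113 Pa
atomic unit of pressure: P_au = E_h/a₀³ = m_e⁴e¹⁰/((4πε₀)⁵ℏ⁸) = 3.01 × 10^13 Pa
0.668 × 4.68 × 10^113 / 3.01 × 10^13 = 1.04 × 10^100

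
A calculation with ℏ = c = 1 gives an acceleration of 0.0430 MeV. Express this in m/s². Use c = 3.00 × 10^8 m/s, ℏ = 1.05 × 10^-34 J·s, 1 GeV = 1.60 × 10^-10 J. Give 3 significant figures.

1.97 × 10^28 m/s²

Acceleration is [L]/[T]² = c·[E]/ℏ.
1 GeV → c/ℏ × (1 GeV in J) = 4.57 × 10^32 m/s².
Convert the energy scale: 0.0430 MeV = 4.30 × 10^-5 GeV.
Result: 4.30 × 10^-5 × 4.57 × 10^32 = 1.97 × 10^28 m/s².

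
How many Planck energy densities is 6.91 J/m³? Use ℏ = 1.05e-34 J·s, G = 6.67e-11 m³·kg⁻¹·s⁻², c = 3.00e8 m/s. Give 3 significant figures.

Planck energy density: u_P = c⁷/(ℏG²) = 4.68e113 J/m³.
6.91 / 4.68e113 = 1.48e-113

1.48e-113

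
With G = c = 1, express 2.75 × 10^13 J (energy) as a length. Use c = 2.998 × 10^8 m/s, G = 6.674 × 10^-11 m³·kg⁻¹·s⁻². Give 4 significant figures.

Energy → length via G/c⁴.
2.75 × 10^13 J × (G/c⁴) = 2.272 × 10^-31 m

2.272 × 10^-31 m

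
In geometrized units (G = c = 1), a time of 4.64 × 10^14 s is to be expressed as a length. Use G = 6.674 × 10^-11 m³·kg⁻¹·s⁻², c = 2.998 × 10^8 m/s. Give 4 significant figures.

Time → length via c.
4.64 × 10^14 s × (c) = 1.391 × 10^23 m

1.391 × 10^23 m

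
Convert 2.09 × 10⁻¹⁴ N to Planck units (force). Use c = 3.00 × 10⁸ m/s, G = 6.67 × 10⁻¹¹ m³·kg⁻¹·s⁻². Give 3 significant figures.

Planck force: F_P = c⁴/G = 1.21 × 10⁴⁴ N.
2.09 × 10⁻¹⁴ / 1.21 × 10⁴⁴ = 1.72 × 10⁻⁵⁸

1.72 × 10⁻⁵⁸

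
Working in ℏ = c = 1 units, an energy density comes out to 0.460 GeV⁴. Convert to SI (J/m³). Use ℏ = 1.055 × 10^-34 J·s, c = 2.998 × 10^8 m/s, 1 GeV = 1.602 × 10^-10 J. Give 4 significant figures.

[E]/[L]³ = [E]⁴/(ℏc)³; restore (ℏc)⁻³.
1 GeV⁴ → 1/(ℏc)³ × (1 GeV in J)⁴ = 2.082 × 10^37 J/m³.
Result: 0.460 × 2.082 × 10^37 = 9.575 × 10^36 J/m³.

9.575 × 10^36 J/m³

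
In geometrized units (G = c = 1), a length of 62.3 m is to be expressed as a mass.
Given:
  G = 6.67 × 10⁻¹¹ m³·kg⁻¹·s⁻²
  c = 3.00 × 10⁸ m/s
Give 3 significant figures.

Length → mass via c²/G.
62.3 m × (c²/G) = 8.41 × 10²⁸ kg

8.41 × 10²⁸ kg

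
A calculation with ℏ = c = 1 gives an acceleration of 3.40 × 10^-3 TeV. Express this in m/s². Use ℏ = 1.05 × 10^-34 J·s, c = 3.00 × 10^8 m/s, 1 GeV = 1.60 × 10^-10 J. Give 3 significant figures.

1.55 × 10^33 m/s²

Acceleration is [L]/[T]² = c·[E]/ℏ.
1 GeV → c/ℏ × (1 GeV in J) = 4.57 × 10^32 m/s².
Convert the energy scale: 3.40 × 10^-3 TeV = 3.40 GeV.
Result: 3.40 × 4.57 × 10^32 = 1.55 × 10^33 m/s².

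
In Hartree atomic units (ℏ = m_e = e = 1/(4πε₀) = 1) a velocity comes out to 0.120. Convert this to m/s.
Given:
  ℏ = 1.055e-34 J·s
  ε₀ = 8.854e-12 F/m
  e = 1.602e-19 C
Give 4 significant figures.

One atomic unit of velocity: v_au = e²/(4πε₀ℏ) = 2.186e6 m/s.
0.120 × 2.186e6 m/s = 2.624e5 m/s

2.624e5 m/s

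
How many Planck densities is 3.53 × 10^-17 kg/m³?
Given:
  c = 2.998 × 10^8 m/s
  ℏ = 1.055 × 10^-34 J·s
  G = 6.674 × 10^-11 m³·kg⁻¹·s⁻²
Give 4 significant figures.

Planck density: ρ_P = c⁵/(ℏG²) = 5.154 × 10^96 kg/m³.
3.53 × 10^-17 / 5.154 × 10^96 = 6.849 × 10^-114

6.849 × 10^-114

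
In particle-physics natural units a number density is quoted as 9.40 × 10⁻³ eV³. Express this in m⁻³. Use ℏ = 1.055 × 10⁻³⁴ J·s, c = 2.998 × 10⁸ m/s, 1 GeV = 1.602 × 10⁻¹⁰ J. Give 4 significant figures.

Number density is [L]⁻³ = [E]³/(ℏc)³.
1 GeV³ → 1/(ℏc)³ × (1 GeV in J)³ = 1.299 × 10⁴⁷ m⁻³.
Convert the energy scale: 9.40 × 10⁻³ eV³ = 9.40 × 10⁻³⁰ GeV³.
Result: 9.40 × 10⁻³⁰ × 1.299 × 10⁴⁷ = 1.221 × 10¹⁸ m⁻³.

1.221 × 10¹⁸ m⁻³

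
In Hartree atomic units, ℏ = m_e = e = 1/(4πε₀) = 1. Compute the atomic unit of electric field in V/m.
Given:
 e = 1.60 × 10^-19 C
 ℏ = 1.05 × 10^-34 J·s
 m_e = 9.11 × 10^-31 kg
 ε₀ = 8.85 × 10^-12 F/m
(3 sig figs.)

5.20 × 10^11 V/m

From ℏ = m_e = e = 1/(4πε₀) = 1 the electric field scale is E_au = E_h/(e a₀) = m_e²e⁵/((4πε₀)³ℏ⁴).
E_h = 4.38 × 10^-18 J
a₀ = 5.26 × 10^-11 m
E_h/(e·a₀) = 5.20 × 10^11 V/m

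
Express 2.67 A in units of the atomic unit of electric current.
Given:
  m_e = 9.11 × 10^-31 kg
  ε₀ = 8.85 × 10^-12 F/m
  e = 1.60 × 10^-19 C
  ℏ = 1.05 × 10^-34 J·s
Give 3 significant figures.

atomic unit of electric current: I_au = e E_h/ℏ = m_e e⁵/((4πε₀)²ℏ³) = 6.67 × 10^-3 A.
2.67 / 6.67 × 10^-3 = 400

400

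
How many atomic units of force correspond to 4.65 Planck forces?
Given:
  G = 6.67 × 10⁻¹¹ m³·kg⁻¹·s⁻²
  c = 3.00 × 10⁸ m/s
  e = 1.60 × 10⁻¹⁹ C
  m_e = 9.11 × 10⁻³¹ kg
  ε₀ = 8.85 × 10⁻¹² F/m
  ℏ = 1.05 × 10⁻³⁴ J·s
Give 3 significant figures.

Planck force: F_P = c⁴/G = 1.21 × 10⁴⁴ N
atomic unit of force: F_au = E_h/a₀ = m_e²e⁶/((4πε₀)³ℏ⁴) = 8.33 × 10⁻⁸ N
4.65 × 1.21 × 10⁴⁴ / 8.33 × 10⁻⁸ = 6.78 × 10⁵¹

6.78 × 10⁵¹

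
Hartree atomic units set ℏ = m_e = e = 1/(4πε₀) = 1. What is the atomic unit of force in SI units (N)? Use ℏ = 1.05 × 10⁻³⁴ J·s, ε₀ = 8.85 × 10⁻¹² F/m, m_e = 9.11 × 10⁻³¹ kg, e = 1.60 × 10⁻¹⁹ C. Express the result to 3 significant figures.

Dimensional analysis gives F_au = E_h/a₀ = m_e²e⁶/((4πε₀)³ℏ⁴).
E_h = 4.38 × 10⁻¹⁸ J
a₀ = 5.26 × 10⁻¹¹ m
E_h/a₀ = 8.33 × 10⁻⁸ N

8.33 × 10⁻⁸ N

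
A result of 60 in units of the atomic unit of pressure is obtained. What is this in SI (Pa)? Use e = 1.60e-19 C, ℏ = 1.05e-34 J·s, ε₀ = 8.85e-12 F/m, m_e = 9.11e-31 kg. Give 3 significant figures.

One atomic unit of pressure: P_au = E_h/a₀³ = m_e⁴e¹⁰/((4πε₀)⁵ℏ⁸) = 3.01e13 Pa.
60 × 3.01e13 Pa = 1.81e15 Pa

1.81e15 Pa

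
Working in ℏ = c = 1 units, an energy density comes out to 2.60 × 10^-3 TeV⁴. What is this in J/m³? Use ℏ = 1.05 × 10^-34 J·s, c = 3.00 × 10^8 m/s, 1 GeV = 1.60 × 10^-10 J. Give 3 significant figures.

5.45 × 10^46 J/m³

[E]/[L]³ = [E]⁴/(ℏc)³; restore (ℏc)⁻³.
1 GeV⁴ → 1/(ℏc)³ × (1 GeV in J)⁴ = 2.10 × 10^37 J/m³.
Convert the energy scale: 2.60 × 10^-3 TeV⁴ = 2.60 × 10^9 GeV⁴.
Result: 2.60 × 10^9 × 2.10 × 10^37 = 5.45 × 10^46 J/m³.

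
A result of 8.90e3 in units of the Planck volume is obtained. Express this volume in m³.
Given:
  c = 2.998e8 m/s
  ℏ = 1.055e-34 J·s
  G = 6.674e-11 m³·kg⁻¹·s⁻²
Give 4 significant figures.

3.759e-101 m³

One Planck volume: V_P = (ℏG/c³)^(3/2) = 4.224e-105 m³.
8.90e3 × 4.224e-105 m³ = 3.759e-101 m³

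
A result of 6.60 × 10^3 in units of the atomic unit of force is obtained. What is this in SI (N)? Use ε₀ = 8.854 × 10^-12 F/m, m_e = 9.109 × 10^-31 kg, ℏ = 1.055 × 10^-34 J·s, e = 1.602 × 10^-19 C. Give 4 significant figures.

One atomic unit of force: F_au = E_h/a₀ = m_e²e⁶/((4πε₀)³ℏ⁴) = 8.220 × 10^-8 N.
6.60 × 10^3 × 8.220 × 10^-8 N = 5.425 × 10^-4 N

5.425 × 10^-4 N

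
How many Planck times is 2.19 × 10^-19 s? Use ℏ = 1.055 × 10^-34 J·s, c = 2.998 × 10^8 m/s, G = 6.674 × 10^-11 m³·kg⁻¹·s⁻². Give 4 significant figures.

4.062 × 10^24

Planck time: t_P = √(ℏG/c⁵) = 5.392 × 10^-44 s.
2.19 × 10^-19 / 5.392 × 10^-44 = 4.062 × 10^24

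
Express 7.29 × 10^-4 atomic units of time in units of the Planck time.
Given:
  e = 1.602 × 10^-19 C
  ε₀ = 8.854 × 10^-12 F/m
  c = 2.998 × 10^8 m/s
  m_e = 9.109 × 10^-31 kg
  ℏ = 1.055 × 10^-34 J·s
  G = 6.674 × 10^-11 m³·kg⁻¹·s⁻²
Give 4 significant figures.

atomic unit of time: τ_au = (4πε₀)²ℏ³/(m_e e⁴) = 2.423 × 10^-17 s
Planck time: t_P = √(ℏG/c⁵) = 5.392 × 10^-44 s
7.29 × 10^-4 × 2.423 × 10^-17 / 5.392 × 10^-44 = 3.276 × 10^23

3.276 × 10^23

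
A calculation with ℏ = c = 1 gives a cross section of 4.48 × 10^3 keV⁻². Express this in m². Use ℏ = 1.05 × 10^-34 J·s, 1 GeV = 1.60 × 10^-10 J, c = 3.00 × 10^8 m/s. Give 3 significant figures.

1.74 × 10^-16 m²

Area is [L]² = [E]⁻²·(ℏc)²; restore (ℏc)².
1 GeV⁻² → (ℏc)² × (1 GeV in J)⁻² = 3.88 × 10^-32 m².
Convert the energy scale: 4.48 × 10^3 keV⁻² = 4.48 × 10^15 GeV⁻².
Result: 4.48 × 10^15 × 3.88 × 10^-32 = 1.74 × 10^-16 m².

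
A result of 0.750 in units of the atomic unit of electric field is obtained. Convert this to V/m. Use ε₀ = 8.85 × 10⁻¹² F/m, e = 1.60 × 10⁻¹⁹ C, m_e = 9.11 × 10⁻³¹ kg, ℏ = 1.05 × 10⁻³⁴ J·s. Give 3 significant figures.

One atomic unit of electric field: E_au = E_h/(e a₀) = m_e²e⁵/((4πε₀)³ℏ⁴) = 5.20 × 10¹¹ V/m.
0.750 × 5.20 × 10¹¹ V/m = 3.90 × 10¹¹ V/m

3.90 × 10¹¹ V/m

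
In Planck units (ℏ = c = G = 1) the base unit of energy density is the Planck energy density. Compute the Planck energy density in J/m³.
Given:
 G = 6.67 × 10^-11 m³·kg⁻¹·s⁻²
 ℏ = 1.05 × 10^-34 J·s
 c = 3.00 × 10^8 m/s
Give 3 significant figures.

u_P = c⁷/(ℏG²)
  = 2.19 × 10^59 / 4.67 × 10^-55
  = 4.68 × 10^113 J/m³

4.68 × 10^113 J/m³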